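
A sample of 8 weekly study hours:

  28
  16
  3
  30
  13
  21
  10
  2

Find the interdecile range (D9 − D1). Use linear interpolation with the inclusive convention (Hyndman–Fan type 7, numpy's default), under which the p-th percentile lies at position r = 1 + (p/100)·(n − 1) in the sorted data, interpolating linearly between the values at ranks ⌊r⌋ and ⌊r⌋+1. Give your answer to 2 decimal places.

25.90

Sorted: 2, 3, 10, 13, 16, 21, 28, 30.
n = 8.
P10: r = 1.7; ranks 1–2 are 2, 3; interpolating gives 2.7.
P90: r = 7.3; ranks 7–8 are 28, 30; interpolating gives 28.6.
Difference: 28.6 − 2.7 = 25.9.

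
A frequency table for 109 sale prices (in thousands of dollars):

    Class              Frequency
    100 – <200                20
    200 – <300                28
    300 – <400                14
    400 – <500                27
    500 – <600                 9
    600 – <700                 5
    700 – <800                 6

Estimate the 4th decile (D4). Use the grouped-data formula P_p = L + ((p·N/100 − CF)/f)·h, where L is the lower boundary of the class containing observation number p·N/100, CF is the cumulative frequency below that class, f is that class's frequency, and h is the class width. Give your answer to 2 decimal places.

N = 109; target position k = 40/100 · 109 = 43.6.
Cumulative frequencies: 20, 48, 62, 89, 98, 103, 109.
Observation 43.6 falls in the class 200 – <300.
L = 200, CF = 20, f = 28, h = 100.
P40 = 200 + ((43.6 − 20)/28)·100 = 200 + 84.2857 = 284.286.

284.29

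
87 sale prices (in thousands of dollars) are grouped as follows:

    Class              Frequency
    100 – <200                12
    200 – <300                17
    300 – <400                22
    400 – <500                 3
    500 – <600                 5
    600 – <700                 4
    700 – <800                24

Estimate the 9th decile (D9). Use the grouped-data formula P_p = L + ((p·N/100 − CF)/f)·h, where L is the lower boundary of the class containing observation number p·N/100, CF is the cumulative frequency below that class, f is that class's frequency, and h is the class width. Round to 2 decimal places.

763.75

N = 87; target position k = 90/100 · 87 = 78.3.
Cumulative frequencies: 12, 29, 51, 54, 59, 63, 87.
Observation 78.3 falls in the class 700 – <800.
L = 700, CF = 63, f = 24, h = 100.
P90 = 700 + ((78.3 − 63)/24)·100 = 700 + 63.75 = 763.75.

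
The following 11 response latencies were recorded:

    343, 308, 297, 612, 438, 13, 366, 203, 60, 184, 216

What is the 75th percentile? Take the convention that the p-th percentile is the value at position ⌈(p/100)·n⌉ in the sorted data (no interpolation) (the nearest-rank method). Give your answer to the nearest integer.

366

Sorted: 13, 60, 184, 203, 216, 297, 308, 343, 366, 438, 612.
n = 11.
Position = ⌈75/100 · 11⌉ = ⌈8.25⌉ = 9.
The value at rank 9 is 366.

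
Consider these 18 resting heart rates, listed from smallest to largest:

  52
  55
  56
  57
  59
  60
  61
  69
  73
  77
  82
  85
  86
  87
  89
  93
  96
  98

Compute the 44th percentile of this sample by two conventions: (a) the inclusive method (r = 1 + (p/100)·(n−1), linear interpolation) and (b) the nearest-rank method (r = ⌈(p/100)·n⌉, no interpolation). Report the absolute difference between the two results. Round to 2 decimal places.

n = 18.
(a) r = 8.48; between ranks 8 (69) and 9 (73): 70.92.
(b) the nearest-rank method: rank 8 → 69.
|70.92 − 69| = 1.92.

1.92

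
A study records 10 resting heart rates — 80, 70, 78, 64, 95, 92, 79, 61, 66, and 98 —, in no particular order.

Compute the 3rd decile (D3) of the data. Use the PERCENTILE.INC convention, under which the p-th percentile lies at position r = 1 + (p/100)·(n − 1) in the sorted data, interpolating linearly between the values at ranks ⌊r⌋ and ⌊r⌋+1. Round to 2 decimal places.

68.80

Sorted: 61, 64, 66, 70, 78, 79, 80, 92, 95, 98.
n = 10.
r = 1 + (30/100)·(10 − 1) = 1 + 2.7 = 3.7.
Rank 3 is 66 and rank 4 is 70.
Interpolate: 66 + 0.7·(70 − 66) = 66 + 0.7·4 = 68.8.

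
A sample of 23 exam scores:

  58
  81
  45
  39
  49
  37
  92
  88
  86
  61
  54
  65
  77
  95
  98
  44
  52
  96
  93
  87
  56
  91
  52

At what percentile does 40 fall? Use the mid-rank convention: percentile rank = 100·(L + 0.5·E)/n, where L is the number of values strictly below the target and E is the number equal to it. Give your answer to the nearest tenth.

8.7

Sorted: 37, 39, 44, 45, 49, 52, 52, 54, 56, 58, 61, 65, 77, 81, 86, 87, 88, 91, 92, 93, 95, 96, 98.
Count below 40: L = 2; count equal: E = 0; n = 23.
Percentile rank = 100·(2 + 0.5·0)/23 = 100·2/23 = 8.696.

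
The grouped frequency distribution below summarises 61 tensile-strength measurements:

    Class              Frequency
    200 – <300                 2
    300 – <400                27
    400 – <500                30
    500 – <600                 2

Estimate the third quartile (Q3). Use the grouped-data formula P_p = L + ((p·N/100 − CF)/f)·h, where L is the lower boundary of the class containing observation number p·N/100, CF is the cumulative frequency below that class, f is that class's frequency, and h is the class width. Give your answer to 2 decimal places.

N = 61; target position k = 75/100 · 61 = 45.75.
Cumulative frequencies: 2, 29, 59, 61.
Observation 45.75 falls in the class 400 – <500.
L = 400, CF = 29, f = 30, h = 100.
P75 = 400 + ((45.75 − 29)/30)·100 = 400 + 55.8333 = 455.833.

455.83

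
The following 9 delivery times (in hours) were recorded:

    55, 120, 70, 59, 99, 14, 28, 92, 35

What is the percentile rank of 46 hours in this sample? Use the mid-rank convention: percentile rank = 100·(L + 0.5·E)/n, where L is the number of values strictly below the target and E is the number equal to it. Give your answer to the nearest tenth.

33.3

Sorted: 14, 28, 35, 55, 59, 70, 92, 99, 120.
Count below 46: L = 3; count equal: E = 0; n = 9.
Percentile rank = 100·(3 + 0.5·0)/9 = 100·3/9 = 33.33.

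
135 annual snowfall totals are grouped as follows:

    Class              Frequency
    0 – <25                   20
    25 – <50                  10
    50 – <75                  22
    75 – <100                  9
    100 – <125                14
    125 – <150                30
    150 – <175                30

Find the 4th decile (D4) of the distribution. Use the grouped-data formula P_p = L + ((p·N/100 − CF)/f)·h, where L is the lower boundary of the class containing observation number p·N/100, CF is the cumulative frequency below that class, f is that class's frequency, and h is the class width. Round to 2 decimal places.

80.56

N = 135; target position k = 40/100 · 135 = 54.
Cumulative frequencies: 20, 30, 52, 61, 75, 105, 135.
Observation 54 falls in the class 75 – <100.
L = 75, CF = 52, f = 9, h = 25.
P40 = 75 + ((54 − 52)/9)·25 = 75 + 5.55556 = 80.5556.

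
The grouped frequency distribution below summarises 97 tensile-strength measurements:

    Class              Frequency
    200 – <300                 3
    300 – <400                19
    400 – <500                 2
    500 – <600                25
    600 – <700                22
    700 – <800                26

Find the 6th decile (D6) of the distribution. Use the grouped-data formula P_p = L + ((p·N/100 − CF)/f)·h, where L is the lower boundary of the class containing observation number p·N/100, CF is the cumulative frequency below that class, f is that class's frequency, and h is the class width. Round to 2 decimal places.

641.82

N = 97; target position k = 60/100 · 97 = 58.2.
Cumulative frequencies: 3, 22, 24, 49, 71, 97.
Observation 58.2 falls in the class 600 – <700.
L = 600, CF = 49, f = 22, h = 100.
P60 = 600 + ((58.2 − 49)/22)·100 = 600 + 41.8182 = 641.818.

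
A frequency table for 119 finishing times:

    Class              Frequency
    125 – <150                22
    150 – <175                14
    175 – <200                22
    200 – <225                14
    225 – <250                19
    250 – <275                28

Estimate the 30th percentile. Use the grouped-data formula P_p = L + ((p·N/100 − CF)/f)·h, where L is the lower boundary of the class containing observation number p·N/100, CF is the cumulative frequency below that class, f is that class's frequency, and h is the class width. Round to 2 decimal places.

174.46

N = 119; target position k = 30/100 · 119 = 35.7.
Cumulative frequencies: 22, 36, 58, 72, 91, 119.
Observation 35.7 falls in the class 150 – <175.
L = 150, CF = 22, f = 14, h = 25.
P30 = 150 + ((35.7 − 22)/14)·25 = 150 + 24.4643 = 174.464.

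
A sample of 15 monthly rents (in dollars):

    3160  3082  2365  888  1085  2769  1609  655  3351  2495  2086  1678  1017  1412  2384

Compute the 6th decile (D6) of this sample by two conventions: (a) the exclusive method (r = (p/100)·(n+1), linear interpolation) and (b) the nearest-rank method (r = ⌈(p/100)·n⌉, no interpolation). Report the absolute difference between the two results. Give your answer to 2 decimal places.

Sorted: 655, 888, 1017, 1085, 1412, 1609, 1678, 2086, 2365, 2384, 2495, 2769, 3082, 3160, 3351.
n = 15.
(a) r = 9.6; between ranks 9 (2365) and 10 (2384): 2376.4.
(b) the nearest-rank method: rank 9 → 2365.
|2376.4 − 2365| = 11.4.

11.40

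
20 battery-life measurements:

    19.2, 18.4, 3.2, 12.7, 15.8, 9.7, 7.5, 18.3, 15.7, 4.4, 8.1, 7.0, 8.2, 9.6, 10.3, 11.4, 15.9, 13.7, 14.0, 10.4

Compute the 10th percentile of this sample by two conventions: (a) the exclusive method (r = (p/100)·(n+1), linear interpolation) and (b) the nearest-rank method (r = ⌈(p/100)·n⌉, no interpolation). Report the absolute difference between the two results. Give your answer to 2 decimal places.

Sorted: 3.2, 4.4, 7.0, 7.5, 8.1, 8.2, 9.6, 9.7, 10.3, 10.4, 11.4, 12.7, 13.7, 14.0, 15.7, 15.8, 15.9, 18.3, 18.4, 19.2.
n = 20.
(a) r = 2.1; between ranks 2 (4.4) and 3 (7.0): 4.66.
(b) the nearest-rank method: rank 2 → 4.4.
|4.66 − 4.4| = 0.26.

0.26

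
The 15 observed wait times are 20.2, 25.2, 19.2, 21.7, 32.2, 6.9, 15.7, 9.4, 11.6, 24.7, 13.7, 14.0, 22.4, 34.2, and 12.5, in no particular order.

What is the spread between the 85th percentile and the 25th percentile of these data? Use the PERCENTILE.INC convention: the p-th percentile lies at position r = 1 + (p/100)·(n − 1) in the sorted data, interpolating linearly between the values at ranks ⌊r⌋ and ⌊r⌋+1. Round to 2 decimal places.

Sorted: 6.9, 9.4, 11.6, 12.5, 13.7, 14.0, 15.7, 19.2, 20.2, 21.7, 22.4, 24.7, 25.2, 32.2, 34.2.
n = 15.
P25: r = 4.5; ranks 4–5 are 12.5, 13.7; interpolating gives 13.1.
P85: r = 12.9; ranks 12–13 are 24.7, 25.2; interpolating gives 25.15.
Difference: 25.15 − 13.1 = 12.05.

12.05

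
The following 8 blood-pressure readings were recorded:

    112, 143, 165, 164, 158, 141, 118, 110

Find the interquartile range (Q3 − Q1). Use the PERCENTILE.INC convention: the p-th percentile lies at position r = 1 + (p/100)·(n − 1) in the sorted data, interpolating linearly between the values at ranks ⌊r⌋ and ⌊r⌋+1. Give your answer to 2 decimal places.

43.00

Sorted: 110, 112, 118, 141, 143, 158, 164, 165.
n = 8.
P25: r = 2.75; ranks 2–3 are 112, 118; interpolating gives 116.5.
P75: r = 6.25; ranks 6–7 are 158, 164; interpolating gives 159.5.
Difference: 159.5 − 116.5 = 43.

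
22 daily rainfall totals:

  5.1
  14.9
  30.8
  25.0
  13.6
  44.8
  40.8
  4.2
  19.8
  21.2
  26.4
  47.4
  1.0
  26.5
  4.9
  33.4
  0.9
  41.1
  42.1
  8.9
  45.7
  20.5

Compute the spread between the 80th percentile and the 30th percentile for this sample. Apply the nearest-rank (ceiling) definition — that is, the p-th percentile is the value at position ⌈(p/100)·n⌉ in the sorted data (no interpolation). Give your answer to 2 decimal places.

Sorted: 0.9, 1.0, 4.2, 4.9, 5.1, 8.9, 13.6, 14.9, 19.8, 20.5, 21.2, 25.0, 26.4, 26.5, 30.8, 33.4, 40.8, 41.1, 42.1, 44.8, 45.7, 47.4.
n = 22.
P30: rank ⌈30/100·22⌉ = 7 → 13.6.
P80: rank ⌈80/100·22⌉ = 18 → 41.1.
Difference: 41.1 − 13.6 = 27.5.

27.50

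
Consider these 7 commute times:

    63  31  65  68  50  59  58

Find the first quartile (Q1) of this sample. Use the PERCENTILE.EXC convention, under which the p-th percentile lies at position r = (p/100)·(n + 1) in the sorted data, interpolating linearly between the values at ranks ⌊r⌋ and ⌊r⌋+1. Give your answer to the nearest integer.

Sorted: 31, 50, 58, 59, 63, 65, 68.
n = 7.
r = (25/100)·(7 + 1) = 2.
r is an integer, so P25 is the value at rank 2: 50.

50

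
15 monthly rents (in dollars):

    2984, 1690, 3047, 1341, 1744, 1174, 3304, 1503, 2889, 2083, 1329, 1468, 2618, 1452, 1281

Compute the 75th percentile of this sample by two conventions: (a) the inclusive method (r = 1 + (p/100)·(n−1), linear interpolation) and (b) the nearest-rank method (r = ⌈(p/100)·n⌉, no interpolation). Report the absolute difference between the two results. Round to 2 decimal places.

135.50

Sorted: 1174, 1281, 1329, 1341, 1452, 1468, 1503, 1690, 1744, 2083, 2618, 2889, 2984, 3047, 3304.
n = 15.
(a) r = 11.5; between ranks 11 (2618) and 12 (2889): 2753.5.
(b) the nearest-rank method: rank 12 → 2889.
|2753.5 − 2889| = 135.5.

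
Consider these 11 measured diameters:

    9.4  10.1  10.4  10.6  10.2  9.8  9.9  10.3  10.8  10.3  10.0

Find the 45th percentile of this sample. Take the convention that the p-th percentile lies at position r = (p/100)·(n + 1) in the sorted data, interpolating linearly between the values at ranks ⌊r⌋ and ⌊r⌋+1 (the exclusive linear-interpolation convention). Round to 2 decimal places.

Sorted: 9.4, 9.8, 9.9, 10.0, 10.1, 10.2, 10.3, 10.3, 10.4, 10.6, 10.8.
n = 11.
r = (45/100)·(11 + 1) = 5.4.
Rank 5 is 10.1 and rank 6 is 10.2.
Interpolate: 10.1 + 0.4·(10.2 − 10.1) = 10.1 + 0.4·0.1 = 10.14.

10.14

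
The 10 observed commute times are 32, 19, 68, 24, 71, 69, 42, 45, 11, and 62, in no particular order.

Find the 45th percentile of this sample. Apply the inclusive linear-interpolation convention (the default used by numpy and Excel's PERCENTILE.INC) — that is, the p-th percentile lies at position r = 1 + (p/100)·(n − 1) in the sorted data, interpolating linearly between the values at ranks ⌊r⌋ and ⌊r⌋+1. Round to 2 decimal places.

42.15

Sorted: 11, 19, 24, 32, 42, 45, 62, 68, 69, 71.
n = 10.
r = 1 + (45/100)·(10 − 1) = 1 + 4.05 = 5.05.
Rank 5 is 42 and rank 6 is 45.
Interpolate: 42 + 0.05·(45 − 42) = 42 + 0.05·3 = 42.15.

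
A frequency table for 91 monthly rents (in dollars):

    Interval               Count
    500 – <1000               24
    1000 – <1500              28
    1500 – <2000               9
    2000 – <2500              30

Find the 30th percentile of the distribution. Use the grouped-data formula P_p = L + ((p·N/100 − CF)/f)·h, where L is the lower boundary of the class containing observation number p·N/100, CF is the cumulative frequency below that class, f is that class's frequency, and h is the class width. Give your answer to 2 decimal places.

N = 91; target position k = 30/100 · 91 = 27.3.
Cumulative frequencies: 24, 52, 61, 91.
Observation 27.3 falls in the class 1000 – <1500.
L = 1000, CF = 24, f = 28, h = 500.
P30 = 1000 + ((27.3 − 24)/28)·500 = 1000 + 58.9286 = 1058.93.

1058.93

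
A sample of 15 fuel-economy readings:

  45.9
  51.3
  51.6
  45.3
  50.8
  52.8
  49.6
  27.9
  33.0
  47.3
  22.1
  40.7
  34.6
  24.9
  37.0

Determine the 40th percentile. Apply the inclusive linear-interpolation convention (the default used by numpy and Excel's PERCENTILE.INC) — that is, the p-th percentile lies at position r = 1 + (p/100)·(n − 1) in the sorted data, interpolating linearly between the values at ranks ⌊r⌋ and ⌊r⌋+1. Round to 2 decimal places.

39.22

Sorted: 22.1, 24.9, 27.9, 33.0, 34.6, 37.0, 40.7, 45.3, 45.9, 47.3, 49.6, 50.8, 51.3, 51.6, 52.8.
n = 15.
r = 1 + (40/100)·(15 − 1) = 1 + 5.6 = 6.6.
Rank 6 is 37.0 and rank 7 is 40.7.
Interpolate: 37.0 + 0.6·(40.7 − 37.0) = 37.0 + 0.6·3.7 = 39.22.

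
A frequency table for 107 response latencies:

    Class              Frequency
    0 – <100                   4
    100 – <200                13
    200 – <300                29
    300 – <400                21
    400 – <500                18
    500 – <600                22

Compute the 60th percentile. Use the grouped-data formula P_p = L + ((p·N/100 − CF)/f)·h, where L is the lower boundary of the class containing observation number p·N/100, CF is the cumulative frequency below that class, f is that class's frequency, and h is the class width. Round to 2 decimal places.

N = 107; target position k = 60/100 · 107 = 64.2.
Cumulative frequencies: 4, 17, 46, 67, 85, 107.
Observation 64.2 falls in the class 300 – <400.
L = 300, CF = 46, f = 21, h = 100.
P60 = 300 + ((64.2 − 46)/21)·100 = 300 + 86.6667 = 386.667.

386.67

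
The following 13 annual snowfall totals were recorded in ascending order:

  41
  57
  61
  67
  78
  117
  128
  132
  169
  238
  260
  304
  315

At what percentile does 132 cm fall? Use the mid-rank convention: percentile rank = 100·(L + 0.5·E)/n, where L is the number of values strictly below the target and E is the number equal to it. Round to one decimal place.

Count below 132: L = 7; count equal: E = 1; n = 13.
Percentile rank = 100·(7 + 0.5·1)/13 = 100·7.5/13 = 57.69.

57.7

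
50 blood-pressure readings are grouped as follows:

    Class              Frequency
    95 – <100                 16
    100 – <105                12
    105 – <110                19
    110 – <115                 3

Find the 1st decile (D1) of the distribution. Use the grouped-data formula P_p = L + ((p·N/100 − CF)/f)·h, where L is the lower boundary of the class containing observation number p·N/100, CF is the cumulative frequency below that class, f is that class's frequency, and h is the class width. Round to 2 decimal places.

N = 50; target position k = 10/100 · 50 = 5.
Cumulative frequencies: 16, 28, 47, 50.
Observation 5 falls in the class 95 – <100.
L = 95, CF = 0, f = 16, h = 5.
P10 = 95 + ((5 − 0)/16)·5 = 95 + 1.5625 = 96.5625.

96.56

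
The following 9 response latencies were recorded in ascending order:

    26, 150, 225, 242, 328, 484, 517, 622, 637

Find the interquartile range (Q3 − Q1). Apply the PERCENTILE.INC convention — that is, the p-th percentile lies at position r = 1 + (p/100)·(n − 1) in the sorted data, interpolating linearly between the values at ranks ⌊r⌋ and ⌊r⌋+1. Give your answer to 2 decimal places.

292.00

n = 9.
P25: r = 3 (integer) → 225.
P75: r = 7 (integer) → 517.
Difference: 517 − 225 = 292.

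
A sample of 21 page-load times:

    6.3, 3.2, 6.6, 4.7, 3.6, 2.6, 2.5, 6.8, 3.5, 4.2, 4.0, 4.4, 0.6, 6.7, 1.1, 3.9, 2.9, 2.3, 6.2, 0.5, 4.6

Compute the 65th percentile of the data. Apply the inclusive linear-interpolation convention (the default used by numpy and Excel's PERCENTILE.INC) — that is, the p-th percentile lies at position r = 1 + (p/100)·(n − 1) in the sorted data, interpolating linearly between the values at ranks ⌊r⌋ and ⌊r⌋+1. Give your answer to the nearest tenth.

Sorted: 0.5, 0.6, 1.1, 2.3, 2.5, 2.6, 2.9, 3.2, 3.5, 3.6, 3.9, 4.0, 4.2, 4.4, 4.6, 4.7, 6.2, 6.3, 6.6, 6.7, 6.8.
n = 21.
r = 1 + (65/100)·(21 − 1) = 1 + 13 = 14.
r is an integer, so P65 is the value at rank 14: 4.4.

4.4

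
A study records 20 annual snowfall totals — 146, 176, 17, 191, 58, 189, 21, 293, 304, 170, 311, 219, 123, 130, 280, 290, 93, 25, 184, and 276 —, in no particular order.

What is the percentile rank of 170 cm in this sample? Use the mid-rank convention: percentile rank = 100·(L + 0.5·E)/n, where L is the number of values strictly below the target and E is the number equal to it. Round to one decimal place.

Sorted: 17, 21, 25, 58, 93, 123, 130, 146, 170, 176, 184, 189, 191, 219, 276, 280, 290, 293, 304, 311.
Count below 170: L = 8; count equal: E = 1; n = 20.
Percentile rank = 100·(8 + 0.5·1)/20 = 100·8.5/20 = 42.5.

42.5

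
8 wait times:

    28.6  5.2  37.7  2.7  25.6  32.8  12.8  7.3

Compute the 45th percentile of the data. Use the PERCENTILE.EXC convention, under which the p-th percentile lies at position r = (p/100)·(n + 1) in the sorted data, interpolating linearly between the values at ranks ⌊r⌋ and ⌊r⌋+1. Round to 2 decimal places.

Sorted: 2.7, 5.2, 7.3, 12.8, 25.6, 28.6, 32.8, 37.7.
n = 8.
r = (45/100)·(8 + 1) = 4.05.
Rank 4 is 12.8 and rank 5 is 25.6.
Interpolate: 12.8 + 0.05·(25.6 − 12.8) = 12.8 + 0.05·12.8 = 13.44.

13.44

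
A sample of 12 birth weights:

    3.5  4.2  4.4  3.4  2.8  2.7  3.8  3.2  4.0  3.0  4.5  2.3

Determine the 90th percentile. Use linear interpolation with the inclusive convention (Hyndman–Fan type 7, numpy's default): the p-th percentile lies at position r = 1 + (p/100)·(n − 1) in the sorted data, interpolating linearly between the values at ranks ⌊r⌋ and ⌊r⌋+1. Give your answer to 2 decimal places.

4.38

Sorted: 2.3, 2.7, 2.8, 3.0, 3.2, 3.4, 3.5, 3.8, 4.0, 4.2, 4.4, 4.5.
n = 12.
r = 1 + (90/100)·(12 − 1) = 1 + 9.9 = 10.9.
Rank 10 is 4.2 and rank 11 is 4.4.
Interpolate: 4.2 + 0.9·(4.4 − 4.2) = 4.2 + 0.9·0.2 = 4.38.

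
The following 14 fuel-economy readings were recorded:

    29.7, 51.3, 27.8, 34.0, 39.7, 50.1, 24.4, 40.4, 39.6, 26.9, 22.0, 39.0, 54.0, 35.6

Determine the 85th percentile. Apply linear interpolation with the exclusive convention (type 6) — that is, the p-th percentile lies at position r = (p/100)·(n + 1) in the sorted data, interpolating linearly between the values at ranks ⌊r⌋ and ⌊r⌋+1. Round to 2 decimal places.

51.00

Sorted: 22.0, 24.4, 26.9, 27.8, 29.7, 34.0, 35.6, 39.0, 39.6, 39.7, 40.4, 50.1, 51.3, 54.0.
n = 14.
r = (85/100)·(14 + 1) = 12.75.
Rank 12 is 50.1 and rank 13 is 51.3.
Interpolate: 50.1 + 0.75·(51.3 − 50.1) = 50.1 + 0.75·1.2 = 51.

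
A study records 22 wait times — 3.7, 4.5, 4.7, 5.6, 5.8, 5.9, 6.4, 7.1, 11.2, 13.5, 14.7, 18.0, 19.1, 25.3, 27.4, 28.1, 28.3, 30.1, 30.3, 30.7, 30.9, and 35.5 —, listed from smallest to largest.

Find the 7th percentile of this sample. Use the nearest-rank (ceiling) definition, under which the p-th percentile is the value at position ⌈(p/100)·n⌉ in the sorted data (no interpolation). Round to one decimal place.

n = 22.
Position = ⌈7/100 · 22⌉ = ⌈1.54⌉ = 2.
The value at rank 2 is 4.5.

4.5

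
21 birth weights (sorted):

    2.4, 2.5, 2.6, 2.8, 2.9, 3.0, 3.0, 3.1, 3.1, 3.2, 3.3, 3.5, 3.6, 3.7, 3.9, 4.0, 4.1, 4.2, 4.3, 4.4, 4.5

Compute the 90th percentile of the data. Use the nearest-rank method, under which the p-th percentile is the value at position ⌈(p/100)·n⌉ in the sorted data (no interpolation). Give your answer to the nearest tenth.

4.3

n = 21.
Position = ⌈90/100 · 21⌉ = ⌈18.9⌉ = 19.
The value at rank 19 is 4.3.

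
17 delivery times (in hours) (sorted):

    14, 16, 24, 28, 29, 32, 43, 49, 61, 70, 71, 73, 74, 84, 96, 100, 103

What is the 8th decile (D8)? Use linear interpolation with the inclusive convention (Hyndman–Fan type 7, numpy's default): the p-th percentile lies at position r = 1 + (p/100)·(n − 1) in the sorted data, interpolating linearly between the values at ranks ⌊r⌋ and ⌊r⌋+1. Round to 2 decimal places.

82.00

n = 17.
r = 1 + (80/100)·(17 − 1) = 1 + 12.8 = 13.8.
Rank 13 is 74 and rank 14 is 84.
Interpolate: 74 + 0.8·(84 − 74) = 74 + 0.8·10 = 82.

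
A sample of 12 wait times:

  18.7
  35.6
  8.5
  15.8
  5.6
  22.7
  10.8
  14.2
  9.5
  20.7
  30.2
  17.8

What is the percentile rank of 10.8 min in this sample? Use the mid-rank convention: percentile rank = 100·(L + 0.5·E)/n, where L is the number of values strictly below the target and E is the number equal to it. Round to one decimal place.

Sorted: 5.6, 8.5, 9.5, 10.8, 14.2, 15.8, 17.8, 18.7, 20.7, 22.7, 30.2, 35.6.
Count below 10.8: L = 3; count equal: E = 1; n = 12.
Percentile rank = 100·(3 + 0.5·1)/12 = 100·3.5/12 = 29.17.

29.2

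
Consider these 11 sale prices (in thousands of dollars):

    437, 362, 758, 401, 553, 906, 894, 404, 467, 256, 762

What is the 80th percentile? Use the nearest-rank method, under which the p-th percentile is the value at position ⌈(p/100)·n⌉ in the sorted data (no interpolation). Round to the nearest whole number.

762

Sorted: 256, 362, 401, 404, 437, 467, 553, 758, 762, 894, 906.
n = 11.
Position = ⌈80/100 · 11⌉ = ⌈8.8⌉ = 9.
The value at rank 9 is 762.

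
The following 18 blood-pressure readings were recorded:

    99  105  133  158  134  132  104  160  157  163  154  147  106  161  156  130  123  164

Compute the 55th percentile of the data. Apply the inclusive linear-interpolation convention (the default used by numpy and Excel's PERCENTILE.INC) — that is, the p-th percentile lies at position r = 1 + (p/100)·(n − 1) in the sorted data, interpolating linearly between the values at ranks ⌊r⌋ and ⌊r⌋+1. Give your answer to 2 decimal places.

Sorted: 99, 104, 105, 106, 123, 130, 132, 133, 134, 147, 154, 156, 157, 158, 160, 161, 163, 164.
n = 18.
r = 1 + (55/100)·(18 − 1) = 1 + 9.35 = 10.35.
Rank 10 is 147 and rank 11 is 154.
Interpolate: 147 + 0.35·(154 − 147) = 147 + 0.35·7 = 149.45.

149.45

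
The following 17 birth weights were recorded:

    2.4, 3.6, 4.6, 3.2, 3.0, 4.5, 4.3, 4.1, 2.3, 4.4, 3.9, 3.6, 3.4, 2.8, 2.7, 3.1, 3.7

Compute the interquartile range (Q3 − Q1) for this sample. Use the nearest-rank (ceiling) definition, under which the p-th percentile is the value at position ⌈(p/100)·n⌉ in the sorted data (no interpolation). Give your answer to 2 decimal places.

1.10

Sorted: 2.3, 2.4, 2.7, 2.8, 3.0, 3.1, 3.2, 3.4, 3.6, 3.6, 3.7, 3.9, 4.1, 4.3, 4.4, 4.5, 4.6.
n = 17.
P25: rank ⌈25/100·17⌉ = 5 → 3.
P75: rank ⌈75/100·17⌉ = 13 → 4.1.
Difference: 4.1 − 3 = 1.1.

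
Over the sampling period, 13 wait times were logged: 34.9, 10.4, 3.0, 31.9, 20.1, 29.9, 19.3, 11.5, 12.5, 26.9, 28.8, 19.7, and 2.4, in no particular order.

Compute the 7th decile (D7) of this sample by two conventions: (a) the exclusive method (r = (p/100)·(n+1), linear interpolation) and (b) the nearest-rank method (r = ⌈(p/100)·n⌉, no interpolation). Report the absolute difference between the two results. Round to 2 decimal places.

Sorted: 2.4, 3.0, 10.4, 11.5, 12.5, 19.3, 19.7, 20.1, 26.9, 28.8, 29.9, 31.9, 34.9.
n = 13.
(a) r = 9.8; between ranks 9 (26.9) and 10 (28.8): 28.42.
(b) the nearest-rank method: rank 10 → 28.8.
|28.42 − 28.8| = 0.38.

0.38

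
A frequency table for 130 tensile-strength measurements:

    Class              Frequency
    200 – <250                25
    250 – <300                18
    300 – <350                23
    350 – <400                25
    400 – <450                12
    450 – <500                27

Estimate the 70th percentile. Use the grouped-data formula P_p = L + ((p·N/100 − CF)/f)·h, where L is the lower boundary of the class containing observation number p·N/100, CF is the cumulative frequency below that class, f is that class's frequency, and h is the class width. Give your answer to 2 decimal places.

N = 130; target position k = 70/100 · 130 = 91.
Cumulative frequencies: 25, 43, 66, 91, 103, 130.
Observation 91 falls in the class 350 – <400.
L = 350, CF = 66, f = 25, h = 50.
P70 = 350 + ((91 − 66)/25)·50 = 350 + 50 = 400.

400.00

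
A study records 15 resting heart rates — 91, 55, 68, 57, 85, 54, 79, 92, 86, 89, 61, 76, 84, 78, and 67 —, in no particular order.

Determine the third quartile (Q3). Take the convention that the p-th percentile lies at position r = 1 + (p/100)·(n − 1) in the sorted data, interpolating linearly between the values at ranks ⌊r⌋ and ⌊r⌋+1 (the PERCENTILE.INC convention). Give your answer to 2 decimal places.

Sorted: 54, 55, 57, 61, 67, 68, 76, 78, 79, 84, 85, 86, 89, 91, 92.
n = 15.
r = 1 + (75/100)·(15 − 1) = 1 + 10.5 = 11.5.
Rank 11 is 85 and rank 12 is 86.
Interpolate: 85 + 0.5·(86 − 85) = 85 + 0.5·1 = 85.5.

85.50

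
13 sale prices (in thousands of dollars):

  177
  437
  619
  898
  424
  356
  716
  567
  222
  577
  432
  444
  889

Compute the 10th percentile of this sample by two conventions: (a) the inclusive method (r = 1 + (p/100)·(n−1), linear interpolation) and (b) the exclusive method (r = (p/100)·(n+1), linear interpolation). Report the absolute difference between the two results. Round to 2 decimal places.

Sorted: 177, 222, 356, 424, 432, 437, 444, 567, 577, 619, 716, 889, 898.
n = 13.
(a) r = 2.2; between ranks 2 (222) and 3 (356): 248.8.
(b) r = 1.4; between ranks 1 (177) and 2 (222): 195.
|248.8 − 195| = 53.8.

53.80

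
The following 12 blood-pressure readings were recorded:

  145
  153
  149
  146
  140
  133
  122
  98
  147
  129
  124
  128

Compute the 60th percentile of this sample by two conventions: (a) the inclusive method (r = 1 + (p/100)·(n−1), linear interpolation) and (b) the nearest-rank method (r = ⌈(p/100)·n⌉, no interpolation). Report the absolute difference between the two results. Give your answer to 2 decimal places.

2.00

Sorted: 98, 122, 124, 128, 129, 133, 140, 145, 146, 147, 149, 153.
n = 12.
(a) r = 7.6; between ranks 7 (140) and 8 (145): 143.
(b) the nearest-rank method: rank 8 → 145.
|143 − 145| = 2.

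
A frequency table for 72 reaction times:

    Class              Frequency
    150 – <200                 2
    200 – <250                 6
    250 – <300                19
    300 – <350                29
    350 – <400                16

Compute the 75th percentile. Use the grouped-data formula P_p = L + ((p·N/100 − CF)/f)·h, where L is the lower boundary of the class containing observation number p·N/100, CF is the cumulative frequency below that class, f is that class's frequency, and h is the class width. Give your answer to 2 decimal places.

N = 72; target position k = 75/100 · 72 = 54.
Cumulative frequencies: 2, 8, 27, 56, 72.
Observation 54 falls in the class 300 – <350.
L = 300, CF = 27, f = 29, h = 50.
P75 = 300 + ((54 − 27)/29)·50 = 300 + 46.5517 = 346.552.

346.55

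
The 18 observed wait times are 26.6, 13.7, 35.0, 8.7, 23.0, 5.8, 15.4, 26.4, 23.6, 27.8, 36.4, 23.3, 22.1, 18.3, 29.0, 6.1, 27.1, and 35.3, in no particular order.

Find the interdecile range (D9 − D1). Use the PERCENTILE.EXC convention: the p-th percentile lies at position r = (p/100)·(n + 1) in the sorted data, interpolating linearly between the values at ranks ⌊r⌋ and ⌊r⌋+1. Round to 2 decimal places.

29.34

Sorted: 5.8, 6.1, 8.7, 13.7, 15.4, 18.3, 22.1, 23.0, 23.3, 23.6, 26.4, 26.6, 27.1, 27.8, 29.0, 35.0, 35.3, 36.4.
n = 18.
P10: r = 1.9; ranks 1–2 are 5.8, 6.1; interpolating gives 6.07.
P90: r = 17.1; ranks 17–18 are 35.3, 36.4; interpolating gives 35.41.
Difference: 35.41 − 6.07 = 29.34.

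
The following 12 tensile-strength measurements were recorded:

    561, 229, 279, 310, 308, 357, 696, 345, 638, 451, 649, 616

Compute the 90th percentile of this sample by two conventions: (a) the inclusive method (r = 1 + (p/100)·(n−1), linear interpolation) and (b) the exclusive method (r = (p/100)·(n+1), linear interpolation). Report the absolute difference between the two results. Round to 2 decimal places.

34.00

Sorted: 229, 279, 308, 310, 345, 357, 451, 561, 616, 638, 649, 696.
n = 12.
(a) r = 10.9; between ranks 10 (638) and 11 (649): 647.9.
(b) r = 11.7; between ranks 11 (649) and 12 (696): 681.9.
|647.9 − 681.9| = 34.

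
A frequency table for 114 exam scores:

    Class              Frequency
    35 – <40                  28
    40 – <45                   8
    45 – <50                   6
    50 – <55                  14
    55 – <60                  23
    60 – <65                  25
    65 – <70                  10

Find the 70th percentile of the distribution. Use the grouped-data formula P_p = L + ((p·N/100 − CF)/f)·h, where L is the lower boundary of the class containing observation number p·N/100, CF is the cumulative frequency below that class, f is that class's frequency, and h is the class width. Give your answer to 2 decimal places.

60.16

N = 114; target position k = 70/100 · 114 = 79.8.
Cumulative frequencies: 28, 36, 42, 56, 79, 104, 114.
Observation 79.8 falls in the class 60 – <65.
L = 60, CF = 79, f = 25, h = 5.
P70 = 60 + ((79.8 − 79)/25)·5 = 60 + 0.16 = 60.16.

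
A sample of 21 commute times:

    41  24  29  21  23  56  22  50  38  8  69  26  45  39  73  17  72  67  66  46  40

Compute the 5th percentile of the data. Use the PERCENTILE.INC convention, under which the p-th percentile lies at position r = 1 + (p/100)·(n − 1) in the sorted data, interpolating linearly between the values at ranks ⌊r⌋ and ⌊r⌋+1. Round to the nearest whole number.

Sorted: 8, 17, 21, 22, 23, 24, 26, 29, 38, 39, 40, 41, 45, 46, 50, 56, 66, 67, 69, 72, 73.
n = 21.
r = 1 + (5/100)·(21 − 1) = 1 + 1 = 2.
r is an integer, so P5 is the value at rank 2: 17.

17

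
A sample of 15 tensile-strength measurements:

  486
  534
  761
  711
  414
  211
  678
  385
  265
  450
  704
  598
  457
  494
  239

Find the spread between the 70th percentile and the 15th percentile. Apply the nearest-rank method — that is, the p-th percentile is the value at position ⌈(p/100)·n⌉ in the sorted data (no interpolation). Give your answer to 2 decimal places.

Sorted: 211, 239, 265, 385, 414, 450, 457, 486, 494, 534, 598, 678, 704, 711, 761.
n = 15.
P15: rank ⌈15/100·15⌉ = 3 → 265.
P70: rank ⌈70/100·15⌉ = 11 → 598.
Difference: 598 − 265 = 333.

333.00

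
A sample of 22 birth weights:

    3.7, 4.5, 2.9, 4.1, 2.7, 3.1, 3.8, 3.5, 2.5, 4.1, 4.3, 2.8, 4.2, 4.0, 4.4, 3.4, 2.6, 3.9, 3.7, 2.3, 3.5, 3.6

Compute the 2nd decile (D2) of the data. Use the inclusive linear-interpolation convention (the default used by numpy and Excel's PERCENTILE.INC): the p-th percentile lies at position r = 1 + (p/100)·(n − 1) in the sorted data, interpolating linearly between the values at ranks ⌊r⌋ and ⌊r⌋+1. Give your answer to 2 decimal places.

2.82

Sorted: 2.3, 2.5, 2.6, 2.7, 2.8, 2.9, 3.1, 3.4, 3.5, 3.5, 3.6, 3.7, 3.7, 3.8, 3.9, 4.0, 4.1, 4.1, 4.2, 4.3, 4.4, 4.5.
n = 22.
r = 1 + (20/100)·(22 − 1) = 1 + 4.2 = 5.2.
Rank 5 is 2.8 and rank 6 is 2.9.
Interpolate: 2.8 + 0.2·(2.9 − 2.8) = 2.8 + 0.2·0.1 = 2.82.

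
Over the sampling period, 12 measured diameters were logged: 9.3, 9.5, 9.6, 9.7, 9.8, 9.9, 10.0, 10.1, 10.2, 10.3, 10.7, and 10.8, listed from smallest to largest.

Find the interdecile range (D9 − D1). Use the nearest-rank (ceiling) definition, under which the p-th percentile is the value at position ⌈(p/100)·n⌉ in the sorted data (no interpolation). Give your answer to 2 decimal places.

1.20

n = 12.
P10: rank ⌈10/100·12⌉ = 2 → 9.5.
P90: rank ⌈90/100·12⌉ = 11 → 10.7.
Difference: 10.7 − 9.5 = 1.2.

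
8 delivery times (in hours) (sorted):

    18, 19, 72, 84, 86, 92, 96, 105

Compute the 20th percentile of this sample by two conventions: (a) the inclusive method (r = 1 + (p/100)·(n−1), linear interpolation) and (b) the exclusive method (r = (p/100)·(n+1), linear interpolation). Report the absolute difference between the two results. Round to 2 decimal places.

21.40

n = 8.
(a) r = 2.4; between ranks 2 (19) and 3 (72): 40.2.
(b) r = 1.8; between ranks 1 (18) and 2 (19): 18.8.
|40.2 − 18.8| = 21.4.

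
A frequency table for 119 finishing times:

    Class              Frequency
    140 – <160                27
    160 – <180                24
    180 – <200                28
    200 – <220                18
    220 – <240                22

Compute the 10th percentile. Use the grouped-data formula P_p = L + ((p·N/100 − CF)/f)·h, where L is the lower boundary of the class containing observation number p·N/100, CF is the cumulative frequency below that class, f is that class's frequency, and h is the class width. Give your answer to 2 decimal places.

N = 119; target position k = 10/100 · 119 = 11.9.
Cumulative frequencies: 27, 51, 79, 97, 119.
Observation 11.9 falls in the class 140 – <160.
L = 140, CF = 0, f = 27, h = 20.
P10 = 140 + ((11.9 − 0)/27)·20 = 140 + 8.81481 = 148.815.

148.81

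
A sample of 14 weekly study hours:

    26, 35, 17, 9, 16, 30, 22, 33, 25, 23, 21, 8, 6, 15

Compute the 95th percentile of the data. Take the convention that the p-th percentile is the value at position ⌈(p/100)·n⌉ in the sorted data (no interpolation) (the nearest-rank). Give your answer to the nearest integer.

Sorted: 6, 8, 9, 15, 16, 17, 21, 22, 23, 25, 26, 30, 33, 35.
n = 14.
Position = ⌈95/100 · 14⌉ = ⌈13.3⌉ = 14.
The value at rank 14 is 35.

35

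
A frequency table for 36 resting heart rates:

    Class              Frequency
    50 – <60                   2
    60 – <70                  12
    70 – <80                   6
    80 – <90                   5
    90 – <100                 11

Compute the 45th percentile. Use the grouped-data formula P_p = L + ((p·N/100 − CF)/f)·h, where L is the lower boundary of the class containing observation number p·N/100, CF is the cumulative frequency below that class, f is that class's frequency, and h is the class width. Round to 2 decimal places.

73.67

N = 36; target position k = 45/100 · 36 = 16.2.
Cumulative frequencies: 2, 14, 20, 25, 36.
Observation 16.2 falls in the class 70 – <80.
L = 70, CF = 14, f = 6, h = 10.
P45 = 70 + ((16.2 − 14)/6)·10 = 70 + 3.66667 = 73.6667.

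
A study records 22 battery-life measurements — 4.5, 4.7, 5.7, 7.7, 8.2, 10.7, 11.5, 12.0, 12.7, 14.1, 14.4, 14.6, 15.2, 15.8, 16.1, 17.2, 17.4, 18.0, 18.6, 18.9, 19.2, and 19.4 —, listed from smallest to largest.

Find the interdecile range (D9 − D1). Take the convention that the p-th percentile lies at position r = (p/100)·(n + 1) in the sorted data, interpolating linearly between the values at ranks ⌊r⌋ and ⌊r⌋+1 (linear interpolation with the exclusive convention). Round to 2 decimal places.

n = 22.
P10: r = 2.3; ranks 2–3 are 4.7, 5.7; interpolating gives 5.
P90: r = 20.7; ranks 20–21 are 18.9, 19.2; interpolating gives 19.11.
Difference: 19.11 − 5 = 14.11.

14.11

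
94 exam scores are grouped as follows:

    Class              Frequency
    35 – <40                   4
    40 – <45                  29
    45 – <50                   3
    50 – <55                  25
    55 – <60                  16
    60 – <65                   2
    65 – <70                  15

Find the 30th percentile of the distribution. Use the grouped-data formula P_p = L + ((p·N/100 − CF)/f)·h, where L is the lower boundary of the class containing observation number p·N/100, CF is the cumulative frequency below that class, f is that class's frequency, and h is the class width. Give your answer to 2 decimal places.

44.17

N = 94; target position k = 30/100 · 94 = 28.2.
Cumulative frequencies: 4, 33, 36, 61, 77, 79, 94.
Observation 28.2 falls in the class 40 – <45.
L = 40, CF = 4, f = 29, h = 5.
P30 = 40 + ((28.2 − 4)/29)·5 = 40 + 4.17241 = 44.1724.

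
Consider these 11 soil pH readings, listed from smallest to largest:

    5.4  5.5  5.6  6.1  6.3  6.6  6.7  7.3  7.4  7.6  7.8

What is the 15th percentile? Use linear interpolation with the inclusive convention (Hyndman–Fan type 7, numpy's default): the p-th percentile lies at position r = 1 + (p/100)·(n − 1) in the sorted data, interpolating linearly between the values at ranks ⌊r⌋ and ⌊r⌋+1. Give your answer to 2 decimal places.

5.55

n = 11.
r = 1 + (15/100)·(11 − 1) = 1 + 1.5 = 2.5.
Rank 2 is 5.5 and rank 3 is 5.6.
Interpolate: 5.5 + 0.5·(5.6 − 5.5) = 5.5 + 0.5·0.1 = 5.55.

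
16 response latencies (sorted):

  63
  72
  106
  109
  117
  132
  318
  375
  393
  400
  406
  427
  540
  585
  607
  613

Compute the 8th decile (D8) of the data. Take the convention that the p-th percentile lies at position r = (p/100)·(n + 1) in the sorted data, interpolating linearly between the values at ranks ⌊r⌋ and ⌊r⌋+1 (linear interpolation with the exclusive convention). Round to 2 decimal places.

567.00

n = 16.
r = (80/100)·(16 + 1) = 13.6.
Rank 13 is 540 and rank 14 is 585.
Interpolate: 540 + 0.6·(585 − 540) = 540 + 0.6·45 = 567.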